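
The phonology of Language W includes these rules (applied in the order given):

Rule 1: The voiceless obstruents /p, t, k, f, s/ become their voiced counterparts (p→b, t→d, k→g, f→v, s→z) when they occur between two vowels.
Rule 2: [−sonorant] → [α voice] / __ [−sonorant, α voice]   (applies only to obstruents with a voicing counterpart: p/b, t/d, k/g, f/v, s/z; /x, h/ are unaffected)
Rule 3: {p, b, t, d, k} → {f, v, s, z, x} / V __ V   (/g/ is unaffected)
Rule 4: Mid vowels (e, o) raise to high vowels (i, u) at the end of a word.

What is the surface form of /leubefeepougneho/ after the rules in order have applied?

leuveveevougnehu

Rule 1 (intervocalic voicing): /f/ is a voiceless obstruent between vowels /e/ and /e/, so it voices to [v]. /p/ is a voiceless obstruent between vowels /e/ and /o/, so it voices to [b]. /leubefeepougneho/ → leubeveebougneho.
Rule 2 (regressive voicing assimilation): no segment meets the environment; /leubeveebougneho/ is unchanged.
Rule 3 (intervocalic spirantization): /b/ is a stop between vowels /u/ and /e/, so it spirantizes to the fricative [v]. /b/ is a stop between vowels /e/ and /o/, so it spirantizes to the fricative [v]. /leubeveebougneho/ → leuveveevougneho.
Rule 4 (final vowel raising): /o/ is a mid vowel in word-final position, so it raises to [u]. /leuveveevougneho/ → leuveveevougnehu.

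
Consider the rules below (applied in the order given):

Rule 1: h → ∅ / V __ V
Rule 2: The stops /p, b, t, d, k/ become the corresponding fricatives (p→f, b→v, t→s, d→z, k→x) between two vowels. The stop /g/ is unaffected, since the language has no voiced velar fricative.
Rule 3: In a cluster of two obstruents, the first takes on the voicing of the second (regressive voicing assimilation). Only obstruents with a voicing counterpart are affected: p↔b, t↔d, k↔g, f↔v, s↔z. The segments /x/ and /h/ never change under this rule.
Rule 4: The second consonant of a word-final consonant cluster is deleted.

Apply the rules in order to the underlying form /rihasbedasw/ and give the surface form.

riazbezas

Rule 1 (intervocalic h-deletion): /h/ occurs between vowels /i/ and /a/, so it deletes. /rihasbedasw/ → riasbedasw.
Rule 2 (intervocalic spirantization): /d/ is a stop between vowels /e/ and /a/, so it spirantizes to the fricative [z]. /riasbedasw/ → riasbezasw.
Rule 3 (regressive voicing assimilation): /s/ precedes the voiced obstruent /b/, so it voices to [z] by assimilation. /riasbezasw/ → riazbezasw.
Rule 4 (final cluster simplification): /w/ is the second consonant of a word-final cluster /sw/, so it deletes. /riazbezasw/ → riazbezas.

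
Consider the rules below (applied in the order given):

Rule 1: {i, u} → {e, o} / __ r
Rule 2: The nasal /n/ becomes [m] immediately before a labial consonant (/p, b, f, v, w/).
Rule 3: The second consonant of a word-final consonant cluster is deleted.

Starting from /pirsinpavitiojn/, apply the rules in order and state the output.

Rule 1 (pre-rhotic lowering): /i/ is a high vowel immediately before /r/, so it lowers to [e]. /pirsinpavitiojn/ → persinpavitiojn.
Rule 2 (nasal place assimilation): /n/ precedes the labial consonant /p/, so it assimilates in place to [m]. /persinpavitiojn/ → persimpavitiojn.
Rule 3 (final cluster simplification): /n/ is the second consonant of a word-final cluster /jn/, so it deletes. /persimpavitiojn/ → persimpavitioj.

persimpavitioj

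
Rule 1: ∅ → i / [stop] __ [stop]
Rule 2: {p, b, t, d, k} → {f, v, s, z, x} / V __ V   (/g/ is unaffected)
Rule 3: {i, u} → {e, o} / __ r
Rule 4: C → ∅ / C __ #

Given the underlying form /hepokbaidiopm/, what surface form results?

Rule 1 (stop-cluster i-epenthesis): /k/ and /b/ form a stop–stop cluster, so [i] is inserted between them. /hepokbaidiopm/ → hepokibaidiopm.
Rule 2 (intervocalic spirantization): /p/ is a stop between vowels /e/ and /o/, so it spirantizes to the fricative [f]. /k/ is a stop between vowels /o/ and /i/, so it spirantizes to the fricative [x]. /b/ is a stop between vowels /i/ and /a/, so it spirantizes to the fricative [v]. /d/ is a stop between vowels /i/ and /i/, so it spirantizes to the fricative [z]. /hepokibaidiopm/ → hefoxivaiziopm.
Rule 3 (pre-rhotic lowering): no segment meets the environment; /hefoxivaiziopm/ is unchanged.
Rule 4 (final cluster simplification): /m/ is the second consonant of a word-final cluster /pm/, so it deletes. /hefoxivaiziopm/ → hefoxivaiziop.

hefoxivaiziop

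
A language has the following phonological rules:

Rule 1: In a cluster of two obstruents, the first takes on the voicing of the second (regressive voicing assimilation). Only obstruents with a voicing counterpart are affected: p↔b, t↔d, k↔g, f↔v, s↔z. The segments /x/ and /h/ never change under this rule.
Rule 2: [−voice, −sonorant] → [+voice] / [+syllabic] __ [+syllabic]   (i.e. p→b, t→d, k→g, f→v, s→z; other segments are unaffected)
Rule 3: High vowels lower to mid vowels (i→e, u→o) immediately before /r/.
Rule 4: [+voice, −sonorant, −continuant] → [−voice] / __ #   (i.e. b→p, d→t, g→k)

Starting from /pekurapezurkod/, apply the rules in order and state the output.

Rule 1 (regressive voicing assimilation): no segment meets the environment; /pekurapezurkod/ is unchanged.
Rule 2 (intervocalic voicing): /k/ is a voiceless obstruent between vowels /e/ and /u/, so it voices to [g]. /p/ is a voiceless obstruent between vowels /a/ and /e/, so it voices to [b]. /pekurapezurkod/ → pegurabezurkod.
Rule 3 (pre-rhotic lowering): /u/ is a high vowel immediately before /r/, so it lowers to [o]. /u/ is a high vowel immediately before /r/, so it lowers to [o]. /pegurabezurkod/ → pegorabezorkod.
Rule 4 (final devoicing): /d/ is a voiced stop in word-final position, so it devoices to [t]. /pegorabezorkod/ → pegorabezorkot.

pegorabezorkot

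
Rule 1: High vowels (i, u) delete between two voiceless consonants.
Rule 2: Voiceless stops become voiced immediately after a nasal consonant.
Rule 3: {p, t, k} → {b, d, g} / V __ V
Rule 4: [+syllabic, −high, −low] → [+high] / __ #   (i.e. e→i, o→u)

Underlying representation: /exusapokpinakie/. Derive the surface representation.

exsabokpinagii

Rule 1 (high vowel syncope): /u/ is a high vowel flanked by voiceless consonants /x/ and /s/, so it deletes. /exusapokpinakie/ → exsapokpinakie.
Rule 2 (post-nasal voicing): no segment meets the environment; /exsapokpinakie/ is unchanged.
Rule 3 (intervocalic voicing): /p/ is a voiceless stop between vowels /a/ and /o/, so it voices to [b]. /k/ is a voiceless stop between vowels /a/ and /i/, so it voices to [g]. /exsapokpinakie/ → exsabokpinagie.
Rule 4 (final vowel raising): /e/ is a mid vowel in word-final position, so it raises to [i]. /exsabokpinagie/ → exsabokpinagii.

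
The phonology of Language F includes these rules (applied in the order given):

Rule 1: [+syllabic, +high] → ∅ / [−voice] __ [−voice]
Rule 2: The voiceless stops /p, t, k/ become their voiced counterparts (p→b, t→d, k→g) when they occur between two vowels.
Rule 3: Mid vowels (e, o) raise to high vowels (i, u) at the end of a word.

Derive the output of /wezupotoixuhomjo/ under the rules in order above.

wezubodoixhomju

Rule 1 (high vowel syncope): /u/ is a high vowel flanked by voiceless consonants /x/ and /h/, so it deletes. /wezupotoixuhomjo/ → wezupotoixhomjo.
Rule 2 (intervocalic voicing): /p/ is a voiceless stop between vowels /u/ and /o/, so it voices to [b]. /t/ is a voiceless stop between vowels /o/ and /o/, so it voices to [d]. /wezupotoixhomjo/ → wezubodoixhomjo.
Rule 3 (final vowel raising): /o/ is a mid vowel in word-final position, so it raises to [u]. /wezubodoixhomjo/ → wezubodoixhomju.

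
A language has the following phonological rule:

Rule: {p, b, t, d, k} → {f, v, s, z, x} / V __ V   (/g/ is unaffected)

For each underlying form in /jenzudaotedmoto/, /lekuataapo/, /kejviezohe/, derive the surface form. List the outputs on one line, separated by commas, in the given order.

jenzuzaosedmoso, lexuasaafo, kejviezohe

/jenzudaotedmoto/: /d/ is a stop between vowels /u/ and /a/, so it spirantizes to the fricative [z]. /t/ is a stop between vowels /o/ and /e/, so it spirantizes to the fricative [s]. /t/ is a stop between vowels /o/ and /o/, so it spirantizes to the fricative [s]. → [jenzuzaosedmoso].
/lekuataapo/: /k/ is a stop between vowels /e/ and /u/, so it spirantizes to the fricative [x]. /t/ is a stop between vowels /a/ and /a/, so it spirantizes to the fricative [s]. /p/ is a stop between vowels /a/ and /o/, so it spirantizes to the fricative [f]. → [lexuasaafo].
/kejviezohe/: the rule's environment is not met; surfaces unchanged as [kejviezohe].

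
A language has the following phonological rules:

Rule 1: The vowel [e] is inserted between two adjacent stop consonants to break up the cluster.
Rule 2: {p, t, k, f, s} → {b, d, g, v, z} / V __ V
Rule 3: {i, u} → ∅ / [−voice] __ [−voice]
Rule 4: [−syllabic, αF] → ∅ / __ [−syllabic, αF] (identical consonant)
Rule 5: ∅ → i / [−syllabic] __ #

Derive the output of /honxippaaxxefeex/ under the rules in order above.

honxibebaaxeveexi

Rule 1 (stop-cluster e-epenthesis): /p/ and /p/ form a stop–stop cluster, so [e] is inserted between them. /honxippaaxxefeex/ → honxipepaaxxefeex.
Rule 2 (intervocalic voicing): /p/ is a voiceless obstruent between vowels /i/ and /e/, so it voices to [b]. /p/ is a voiceless obstruent between vowels /e/ and /a/, so it voices to [b]. /f/ is a voiceless obstruent between vowels /e/ and /e/, so it voices to [v]. /honxipepaaxxefeex/ → honxibebaaxxeveex.
Rule 3 (high vowel syncope): no segment meets the environment; /honxibebaaxxeveex/ is unchanged.
Rule 4 (degemination): /xx/ is a geminate; the first /x/ deletes. /honxibebaaxxeveex/ → honxibebaaxeveex.
Rule 5 (final i-epenthesis): the form ends in the consonant /x/, so [i] is inserted word-finally. /honxibebaaxeveex/ → honxibebaaxeveexi.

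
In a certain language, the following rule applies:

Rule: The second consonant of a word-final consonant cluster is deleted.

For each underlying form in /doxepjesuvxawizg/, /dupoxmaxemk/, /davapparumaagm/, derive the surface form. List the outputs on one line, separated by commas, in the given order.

/doxepjesuvxawizg/: /g/ is the second consonant of a word-final cluster /zg/, so it deletes. → [doxepjesuvxawiz].
/dupoxmaxemk/: /k/ is the second consonant of a word-final cluster /mk/, so it deletes. → [dupoxmaxem].
/davapparumaagm/: /m/ is the second consonant of a word-final cluster /gm/, so it deletes. → [davapparumaag].

doxepjesuvxawiz, dupoxmaxem, davapparumaag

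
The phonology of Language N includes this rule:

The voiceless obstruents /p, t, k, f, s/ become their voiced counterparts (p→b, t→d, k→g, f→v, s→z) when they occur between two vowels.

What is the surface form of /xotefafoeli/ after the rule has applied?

/t/ is a voiceless obstruent between vowels /o/ and /e/, so it voices to [d].
/f/ is a voiceless obstruent between vowels /e/ and /a/, so it voices to [v].
/f/ is a voiceless obstruent between vowels /a/ and /o/, so it voices to [v].
Surface form: [xodevavoeli].

xodevavoeli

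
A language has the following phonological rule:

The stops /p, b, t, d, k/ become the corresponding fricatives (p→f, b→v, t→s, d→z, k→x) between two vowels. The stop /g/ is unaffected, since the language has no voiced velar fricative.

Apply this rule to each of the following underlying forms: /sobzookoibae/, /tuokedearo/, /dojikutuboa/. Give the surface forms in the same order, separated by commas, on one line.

/sobzookoibae/: /k/ is a stop between vowels /o/ and /o/, so it spirantizes to the fricative [x]. /b/ is a stop between vowels /i/ and /a/, so it spirantizes to the fricative [v]. → [sobzooxoivae].
/tuokedearo/: /k/ is a stop between vowels /o/ and /e/, so it spirantizes to the fricative [x]. /d/ is a stop between vowels /e/ and /e/, so it spirantizes to the fricative [z]. → [tuoxezearo].
/dojikutuboa/: /k/ is a stop between vowels /i/ and /u/, so it spirantizes to the fricative [x]. /t/ is a stop between vowels /u/ and /u/, so it spirantizes to the fricative [s]. /b/ is a stop between vowels /u/ and /o/, so it spirantizes to the fricative [v]. → [dojixusuvoa].

sobzooxoivae, tuoxezearo, dojixusuvoa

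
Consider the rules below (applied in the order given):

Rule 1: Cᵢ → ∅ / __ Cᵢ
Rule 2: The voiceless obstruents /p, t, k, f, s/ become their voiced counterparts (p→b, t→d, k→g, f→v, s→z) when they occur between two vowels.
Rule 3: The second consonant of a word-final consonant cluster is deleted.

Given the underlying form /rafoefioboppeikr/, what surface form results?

Rule 1 (degemination): /pp/ is a geminate; the first /p/ deletes. /rafoefioboppeikr/ → rafoefiobopeikr.
Rule 2 (intervocalic voicing): /f/ is a voiceless obstruent between vowels /a/ and /o/, so it voices to [v]. /f/ is a voiceless obstruent between vowels /e/ and /i/, so it voices to [v]. /p/ is a voiceless obstruent between vowels /o/ and /e/, so it voices to [b]. /rafoefiobopeikr/ → ravoeviobobeikr.
Rule 3 (final cluster simplification): /r/ is the second consonant of a word-final cluster /kr/, so it deletes. /ravoeviobobeikr/ → ravoeviobobeik.

ravoeviobobeik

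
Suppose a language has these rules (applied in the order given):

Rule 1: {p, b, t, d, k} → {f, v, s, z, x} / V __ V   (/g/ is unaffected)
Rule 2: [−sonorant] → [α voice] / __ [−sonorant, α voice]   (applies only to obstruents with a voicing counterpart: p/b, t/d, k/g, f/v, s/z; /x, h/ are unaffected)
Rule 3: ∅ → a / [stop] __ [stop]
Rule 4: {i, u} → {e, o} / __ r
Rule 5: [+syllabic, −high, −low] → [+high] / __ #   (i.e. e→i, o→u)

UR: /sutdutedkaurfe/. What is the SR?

Rule 1 (intervocalic spirantization): /t/ is a stop between vowels /u/ and /e/, so it spirantizes to the fricative [s]. /sutdutedkaurfe/ → sutdusedkaurfe.
Rule 2 (regressive voicing assimilation): /t/ precedes the voiced obstruent /d/, so it voices to [d] by assimilation. /d/ precedes the voiceless obstruent /k/, so it devoices to [t] by assimilation. /sutdusedkaurfe/ → suddusetkaurfe.
Rule 3 (stop-cluster a-epenthesis): /d/ and /d/ form a stop–stop cluster, so [a] is inserted between them. /t/ and /k/ form a stop–stop cluster, so [a] is inserted between them. /suddusetkaurfe/ → sudadusetakaurfe.
Rule 4 (pre-rhotic lowering): /u/ is a high vowel immediately before /r/, so it lowers to [o]. /sudadusetakaurfe/ → sudadusetakaorfe.
Rule 5 (final vowel raising): /e/ is a mid vowel in word-final position, so it raises to [i]. /sudadusetakaorfe/ → sudadusetakaorfi.

sudadusetakaorfi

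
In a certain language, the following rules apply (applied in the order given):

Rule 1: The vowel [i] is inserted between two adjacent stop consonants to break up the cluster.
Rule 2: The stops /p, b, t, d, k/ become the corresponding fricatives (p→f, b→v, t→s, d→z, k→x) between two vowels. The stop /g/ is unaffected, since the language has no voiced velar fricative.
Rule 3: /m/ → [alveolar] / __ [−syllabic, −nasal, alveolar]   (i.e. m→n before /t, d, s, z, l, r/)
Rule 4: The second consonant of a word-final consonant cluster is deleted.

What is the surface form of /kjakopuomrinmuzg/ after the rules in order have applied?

Rule 1 (stop-cluster i-epenthesis): no segment meets the environment; /kjakopuomrinmuzg/ is unchanged.
Rule 2 (intervocalic spirantization): /k/ is a stop between vowels /a/ and /o/, so it spirantizes to the fricative [x]. /p/ is a stop between vowels /o/ and /u/, so it spirantizes to the fricative [f]. /kjakopuomrinmuzg/ → kjaxofuomrinmuzg.
Rule 3 (nasal place assimilation): /m/ precedes the alveolar consonant /r/, so it assimilates in place to [n]. /kjaxofuomrinmuzg/ → kjaxofuonrinmuzg.
Rule 4 (final cluster simplification): /g/ is the second consonant of a word-final cluster /zg/, so it deletes. /kjaxofuonrinmuzg/ → kjaxofuonrinmuz.

kjaxofuonrinmuz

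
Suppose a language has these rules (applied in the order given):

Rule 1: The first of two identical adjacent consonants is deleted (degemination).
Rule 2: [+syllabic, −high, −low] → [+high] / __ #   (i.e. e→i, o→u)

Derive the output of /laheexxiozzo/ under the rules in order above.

laheexiozu

Rule 1 (degemination): /xx/ is a geminate; the first /x/ deletes. /zz/ is a geminate; the first /z/ deletes. /laheexxiozzo/ → laheexiozo.
Rule 2 (final vowel raising): /o/ is a mid vowel in word-final position, so it raises to [u]. /laheexiozo/ → laheexiozu.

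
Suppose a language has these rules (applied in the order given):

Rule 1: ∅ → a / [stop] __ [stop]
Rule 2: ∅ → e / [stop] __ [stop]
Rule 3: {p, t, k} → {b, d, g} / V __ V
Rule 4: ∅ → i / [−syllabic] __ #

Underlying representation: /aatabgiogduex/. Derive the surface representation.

aadabagiogaduexi

Rule 1 (stop-cluster a-epenthesis): /b/ and /g/ form a stop–stop cluster, so [a] is inserted between them. /g/ and /d/ form a stop–stop cluster, so [a] is inserted between them. /aatabgiogduex/ → aatabagiogaduex.
Rule 2 (stop-cluster e-epenthesis): no segment meets the environment; /aatabagiogaduex/ is unchanged.
Rule 3 (intervocalic voicing): /t/ is a voiceless stop between vowels /a/ and /a/, so it voices to [d]. /aatabagiogaduex/ → aadabagiogaduex.
Rule 4 (final i-epenthesis): the form ends in the consonant /x/, so [i] is inserted word-finally. /aadabagiogaduex/ → aadabagiogaduexi.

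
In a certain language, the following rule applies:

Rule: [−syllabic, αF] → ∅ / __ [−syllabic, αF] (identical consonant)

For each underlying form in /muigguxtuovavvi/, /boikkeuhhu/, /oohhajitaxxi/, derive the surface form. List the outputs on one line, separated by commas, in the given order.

/muigguxtuovavvi/: /gg/ is a geminate; the first /g/ deletes. /vv/ is a geminate; the first /v/ deletes. → [muiguxtuovavi].
/boikkeuhhu/: /kk/ is a geminate; the first /k/ deletes. /hh/ is a geminate; the first /h/ deletes. → [boikeuhu].
/oohhajitaxxi/: /hh/ is a geminate; the first /h/ deletes. /xx/ is a geminate; the first /x/ deletes. → [oohajitaxi].

muiguxtuovavi, boikeuhu, oohajitaxi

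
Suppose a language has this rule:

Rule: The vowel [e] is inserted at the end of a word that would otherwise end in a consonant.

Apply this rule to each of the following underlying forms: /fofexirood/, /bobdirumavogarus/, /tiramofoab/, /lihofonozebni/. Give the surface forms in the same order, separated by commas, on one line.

/fofexirood/: the form ends in the consonant /d/, so [e] is inserted word-finally. → [fofexiroode].
/bobdirumavogarus/: the form ends in the consonant /s/, so [e] is inserted word-finally. → [bobdirumavogaruse].
/tiramofoab/: the form ends in the consonant /b/, so [e] is inserted word-finally. → [tiramofoabe].
/lihofonozebni/: the rule's environment is not met; surfaces unchanged as [lihofonozebni].

fofexiroode, bobdirumavogaruse, tiramofoabe, lihofonozebni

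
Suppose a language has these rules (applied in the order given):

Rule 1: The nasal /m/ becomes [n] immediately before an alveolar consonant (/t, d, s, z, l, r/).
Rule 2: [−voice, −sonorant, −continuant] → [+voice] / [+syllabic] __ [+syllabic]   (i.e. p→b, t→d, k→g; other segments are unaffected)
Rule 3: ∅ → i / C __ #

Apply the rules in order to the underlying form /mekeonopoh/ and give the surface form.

Rule 1 (nasal place assimilation): no segment meets the environment; /mekeonopoh/ is unchanged.
Rule 2 (intervocalic voicing): /k/ is a voiceless stop between vowels /e/ and /e/, so it voices to [g]. /p/ is a voiceless stop between vowels /o/ and /o/, so it voices to [b]. /mekeonopoh/ → megeonoboh.
Rule 3 (final i-epenthesis): the form ends in the consonant /h/, so [i] is inserted word-finally. /megeonoboh/ → megeonobohi.

megeonobohi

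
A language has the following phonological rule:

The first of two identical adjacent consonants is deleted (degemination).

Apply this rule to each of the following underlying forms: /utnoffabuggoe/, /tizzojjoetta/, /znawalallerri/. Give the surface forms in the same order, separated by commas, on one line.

/utnoffabuggoe/: /ff/ is a geminate; the first /f/ deletes. /gg/ is a geminate; the first /g/ deletes. → [utnofabugoe].
/tizzojjoetta/: /zz/ is a geminate; the first /z/ deletes. /jj/ is a geminate; the first /j/ deletes. /tt/ is a geminate; the first /t/ deletes. → [tizojoeta].
/znawalallerri/: /ll/ is a geminate; the first /l/ deletes. /rr/ is a geminate; the first /r/ deletes. → [znawalaleri].

utnofabugoe, tizojoeta, znawalaleri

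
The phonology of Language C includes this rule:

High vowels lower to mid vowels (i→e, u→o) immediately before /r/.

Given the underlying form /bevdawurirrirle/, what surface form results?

bevdaworerrerle

/u/ is a high vowel immediately before /r/, so it lowers to [o].
/i/ is a high vowel immediately before /r/, so it lowers to [e].
/i/ is a high vowel immediately before /r/, so it lowers to [e].
Surface form: [bevdaworerrerle].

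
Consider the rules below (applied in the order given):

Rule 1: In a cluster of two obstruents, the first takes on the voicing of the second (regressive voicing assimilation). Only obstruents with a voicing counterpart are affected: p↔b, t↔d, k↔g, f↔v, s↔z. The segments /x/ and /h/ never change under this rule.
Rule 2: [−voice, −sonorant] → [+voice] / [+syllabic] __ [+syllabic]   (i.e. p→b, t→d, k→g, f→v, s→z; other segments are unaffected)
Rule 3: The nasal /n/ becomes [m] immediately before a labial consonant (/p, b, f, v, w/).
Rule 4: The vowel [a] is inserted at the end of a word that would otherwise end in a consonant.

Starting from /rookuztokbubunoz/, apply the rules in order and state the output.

roogustogbubunoza

Rule 1 (regressive voicing assimilation): /z/ precedes the voiceless obstruent /t/, so it devoices to [s] by assimilation. /k/ precedes the voiced obstruent /b/, so it voices to [g] by assimilation. /rookuztokbubunoz/ → rookustogbubunoz.
Rule 2 (intervocalic voicing): /k/ is a voiceless obstruent between vowels /o/ and /u/, so it voices to [g]. /rookustogbubunoz/ → roogustogbubunoz.
Rule 3 (nasal place assimilation): no segment meets the environment; /roogustogbubunoz/ is unchanged.
Rule 4 (final a-epenthesis): the form ends in the consonant /z/, so [a] is inserted word-finally. /roogustogbubunoz/ → roogustogbubunoza.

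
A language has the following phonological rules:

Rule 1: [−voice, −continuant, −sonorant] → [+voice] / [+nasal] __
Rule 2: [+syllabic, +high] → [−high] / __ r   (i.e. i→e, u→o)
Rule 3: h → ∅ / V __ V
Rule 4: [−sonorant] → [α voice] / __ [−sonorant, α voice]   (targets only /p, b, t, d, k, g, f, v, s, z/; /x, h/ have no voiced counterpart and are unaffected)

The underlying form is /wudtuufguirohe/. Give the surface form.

Rule 1 (post-nasal voicing): no segment meets the environment; /wudtuufguirohe/ is unchanged.
Rule 2 (pre-rhotic lowering): /i/ is a high vowel immediately before /r/, so it lowers to [e]. /wudtuufguirohe/ → wudtuufguerohe.
Rule 3 (intervocalic h-deletion): /h/ occurs between vowels /o/ and /e/, so it deletes. /wudtuufguerohe/ → wudtuufgueroe.
Rule 4 (regressive voicing assimilation): /d/ precedes the voiceless obstruent /t/, so it devoices to [t] by assimilation. /f/ precedes the voiced obstruent /g/, so it voices to [v] by assimilation. /wudtuufgueroe/ → wuttuuvgueroe.

wuttuuvgueroe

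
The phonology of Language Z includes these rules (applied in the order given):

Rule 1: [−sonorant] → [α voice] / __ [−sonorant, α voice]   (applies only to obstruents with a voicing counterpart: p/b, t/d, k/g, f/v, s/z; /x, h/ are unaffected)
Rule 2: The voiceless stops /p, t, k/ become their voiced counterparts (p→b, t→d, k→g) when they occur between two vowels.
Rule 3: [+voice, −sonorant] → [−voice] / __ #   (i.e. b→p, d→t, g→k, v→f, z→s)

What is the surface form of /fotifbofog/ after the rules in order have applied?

fodivbofok

Rule 1 (regressive voicing assimilation): /f/ precedes the voiced obstruent /b/, so it voices to [v] by assimilation. /fotifbofog/ → fotivbofog.
Rule 2 (intervocalic voicing): /t/ is a voiceless stop between vowels /o/ and /i/, so it voices to [d]. /fotivbofog/ → fodivbofog.
Rule 3 (final devoicing): /g/ is a voiced obstruent in word-final position, so it devoices to [k]. /fodivbofog/ → fodivbofok.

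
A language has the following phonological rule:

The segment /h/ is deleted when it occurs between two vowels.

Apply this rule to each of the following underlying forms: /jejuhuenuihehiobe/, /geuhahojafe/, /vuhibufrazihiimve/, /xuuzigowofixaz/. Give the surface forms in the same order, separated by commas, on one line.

/jejuhuenuihehiobe/: /h/ occurs between vowels /u/ and /u/, so it deletes. /h/ occurs between vowels /i/ and /e/, so it deletes. /h/ occurs between vowels /e/ and /i/, so it deletes. → [jejuuenuieiobe].
/geuhahojafe/: /h/ occurs between vowels /u/ and /a/, so it deletes. /h/ occurs between vowels /a/ and /o/, so it deletes. → [geuaojafe].
/vuhibufrazihiimve/: /h/ occurs between vowels /u/ and /i/, so it deletes. /h/ occurs between vowels /i/ and /i/, so it deletes. → [vuibufraziiimve].
/xuuzigowofixaz/: the rule's environment is not met; surfaces unchanged as [xuuzigowofixaz].

jejuuenuieiobe, geuaojafe, vuibufraziiimve, xuuzigowofixaz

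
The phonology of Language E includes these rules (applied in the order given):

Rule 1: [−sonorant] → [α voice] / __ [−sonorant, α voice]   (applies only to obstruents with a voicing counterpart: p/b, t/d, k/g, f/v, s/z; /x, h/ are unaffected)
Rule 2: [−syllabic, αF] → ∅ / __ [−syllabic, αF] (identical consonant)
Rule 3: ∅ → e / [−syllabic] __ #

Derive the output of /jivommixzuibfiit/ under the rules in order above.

jivomixzuipfiite

Rule 1 (regressive voicing assimilation): /b/ precedes the voiceless obstruent /f/, so it devoices to [p] by assimilation. /jivommixzuibfiit/ → jivommixzuipfiit.
Rule 2 (degemination): /mm/ is a geminate; the first /m/ deletes. /jivommixzuipfiit/ → jivomixzuipfiit.
Rule 3 (final e-epenthesis): the form ends in the consonant /t/, so [e] is inserted word-finally. /jivomixzuipfiit/ → jivomixzuipfiite.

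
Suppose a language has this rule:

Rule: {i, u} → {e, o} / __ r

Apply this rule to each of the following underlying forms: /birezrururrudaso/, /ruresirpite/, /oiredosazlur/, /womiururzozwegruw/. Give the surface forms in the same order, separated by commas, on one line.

/birezrururrudaso/: /i/ is a high vowel immediately before /r/, so it lowers to [e]. /u/ is a high vowel immediately before /r/, so it lowers to [o]. /u/ is a high vowel immediately before /r/, so it lowers to [o]. → [berezrororrudaso].
/ruresirpite/: /u/ is a high vowel immediately before /r/, so it lowers to [o]. /i/ is a high vowel immediately before /r/, so it lowers to [e]. → [roreserpite].
/oiredosazlur/: /i/ is a high vowel immediately before /r/, so it lowers to [e]. /u/ is a high vowel immediately before /r/, so it lowers to [o]. → [oeredosazlor].
/womiururzozwegruw/: /u/ is a high vowel immediately before /r/, so it lowers to [o]. /u/ is a high vowel immediately before /r/, so it lowers to [o]. → [womiororzozwegruw].

berezrororrudaso, roreserpite, oeredosazlor, womiororzozwegruw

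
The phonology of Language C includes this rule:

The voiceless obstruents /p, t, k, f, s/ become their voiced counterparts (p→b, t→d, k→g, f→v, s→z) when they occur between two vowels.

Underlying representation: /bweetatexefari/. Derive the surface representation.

/t/ is a voiceless obstruent between vowels /e/ and /a/, so it voices to [d].
/t/ is a voiceless obstruent between vowels /a/ and /e/, so it voices to [d].
/f/ is a voiceless obstruent between vowels /e/ and /a/, so it voices to [v].
Surface form: [bweedadexevari].

bweedadexevari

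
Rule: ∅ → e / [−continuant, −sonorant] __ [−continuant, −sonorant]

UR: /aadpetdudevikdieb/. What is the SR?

aadepetedudevikedieb

/d/ and /p/ form a stop–stop cluster, so [e] is inserted between them.
/t/ and /d/ form a stop–stop cluster, so [e] is inserted between them.
/k/ and /d/ form a stop–stop cluster, so [e] is inserted between them.
Surface form: [aadepetedudevikedieb].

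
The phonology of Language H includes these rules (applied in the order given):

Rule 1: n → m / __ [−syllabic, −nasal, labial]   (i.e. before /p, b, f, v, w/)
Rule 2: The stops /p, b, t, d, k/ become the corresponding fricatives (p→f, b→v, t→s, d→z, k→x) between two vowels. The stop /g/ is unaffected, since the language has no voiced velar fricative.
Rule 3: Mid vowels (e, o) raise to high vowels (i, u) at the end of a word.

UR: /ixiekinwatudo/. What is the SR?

Rule 1 (nasal place assimilation): /n/ precedes the labial consonant /w/, so it assimilates in place to [m]. /ixiekinwatudo/ → ixiekimwatudo.
Rule 2 (intervocalic spirantization): /k/ is a stop between vowels /e/ and /i/, so it spirantizes to the fricative [x]. /t/ is a stop between vowels /a/ and /u/, so it spirantizes to the fricative [s]. /d/ is a stop between vowels /u/ and /o/, so it spirantizes to the fricative [z]. /ixiekimwatudo/ → ixieximwasuzo.
Rule 3 (final vowel raising): /o/ is a mid vowel in word-final position, so it raises to [u]. /ixieximwasuzo/ → ixieximwasuzu.

ixieximwasuzu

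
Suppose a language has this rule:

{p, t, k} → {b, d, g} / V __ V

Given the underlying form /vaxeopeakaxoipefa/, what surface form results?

/p/ is a voiceless stop between vowels /o/ and /e/, so it voices to [b].
/k/ is a voiceless stop between vowels /a/ and /a/, so it voices to [g].
/p/ is a voiceless stop between vowels /i/ and /e/, so it voices to [b].
Surface form: [vaxeobeagaxoibefa].

vaxeobeagaxoibefa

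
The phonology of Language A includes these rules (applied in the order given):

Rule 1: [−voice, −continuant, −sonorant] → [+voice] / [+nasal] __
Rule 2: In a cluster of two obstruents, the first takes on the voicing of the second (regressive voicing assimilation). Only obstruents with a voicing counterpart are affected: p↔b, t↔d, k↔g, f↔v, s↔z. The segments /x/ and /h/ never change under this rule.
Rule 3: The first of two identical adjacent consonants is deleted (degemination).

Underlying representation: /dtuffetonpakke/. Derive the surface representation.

tufetonbake

Rule 1 (post-nasal voicing): /p/ is a voiceless stop immediately after the nasal /n/, so it voices to [b]. /dtuffetonpakke/ → dtuffetonbakke.
Rule 2 (regressive voicing assimilation): /d/ precedes the voiceless obstruent /t/, so it devoices to [t] by assimilation. /dtuffetonbakke/ → ttuffetonbakke.
Rule 3 (degemination): /tt/ is a geminate; the first /t/ deletes. /ff/ is a geminate; the first /f/ deletes. /kk/ is a geminate; the first /k/ deletes. /ttuffetonbakke/ → tufetonbake.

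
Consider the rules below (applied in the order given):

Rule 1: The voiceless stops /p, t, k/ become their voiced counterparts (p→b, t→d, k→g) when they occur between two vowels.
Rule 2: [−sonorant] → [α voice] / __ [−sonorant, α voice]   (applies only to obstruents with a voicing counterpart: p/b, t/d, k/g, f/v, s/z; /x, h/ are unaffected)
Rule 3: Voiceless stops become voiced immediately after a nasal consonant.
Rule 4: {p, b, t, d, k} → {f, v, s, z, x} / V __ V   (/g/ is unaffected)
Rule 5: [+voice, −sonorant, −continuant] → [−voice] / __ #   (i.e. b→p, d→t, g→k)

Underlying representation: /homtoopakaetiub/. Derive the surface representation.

homdoovagaeziup

Rule 1 (intervocalic voicing): /p/ is a voiceless stop between vowels /o/ and /a/, so it voices to [b]. /k/ is a voiceless stop between vowels /a/ and /a/, so it voices to [g]. /t/ is a voiceless stop between vowels /e/ and /i/, so it voices to [d]. /homtoopakaetiub/ → homtoobagaediub.
Rule 2 (regressive voicing assimilation): no segment meets the environment; /homtoobagaediub/ is unchanged.
Rule 3 (post-nasal voicing): /t/ is a voiceless stop immediately after the nasal /m/, so it voices to [d]. /homtoobagaediub/ → homdoobagaediub.
Rule 4 (intervocalic spirantization): /b/ is a stop between vowels /o/ and /a/, so it spirantizes to the fricative [v]. /d/ is a stop between vowels /e/ and /i/, so it spirantizes to the fricative [z]. /homdoobagaediub/ → homdoovagaeziub.
Rule 5 (final devoicing): /b/ is a voiced stop in word-final position, so it devoices to [p]. /homdoovagaeziub/ → homdoovagaeziup.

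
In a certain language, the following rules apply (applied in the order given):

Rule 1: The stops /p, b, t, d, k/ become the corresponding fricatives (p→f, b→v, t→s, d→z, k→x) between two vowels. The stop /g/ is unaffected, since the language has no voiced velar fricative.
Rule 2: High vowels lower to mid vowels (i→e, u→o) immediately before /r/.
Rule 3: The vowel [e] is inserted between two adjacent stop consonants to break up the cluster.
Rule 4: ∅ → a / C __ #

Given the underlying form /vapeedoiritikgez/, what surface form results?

Rule 1 (intervocalic spirantization): /p/ is a stop between vowels /a/ and /e/, so it spirantizes to the fricative [f]. /d/ is a stop between vowels /e/ and /o/, so it spirantizes to the fricative [z]. /t/ is a stop between vowels /i/ and /i/, so it spirantizes to the fricative [s]. /vapeedoiritikgez/ → vafeezoirisikgez.
Rule 2 (pre-rhotic lowering): /i/ is a high vowel immediately before /r/, so it lowers to [e]. /vafeezoirisikgez/ → vafeezoerisikgez.
Rule 3 (stop-cluster e-epenthesis): /k/ and /g/ form a stop–stop cluster, so [e] is inserted between them. /vafeezoerisikgez/ → vafeezoerisikegez.
Rule 4 (final a-epenthesis): the form ends in the consonant /z/, so [a] is inserted word-finally. /vafeezoerisikegez/ → vafeezoerisikegeza.

vafeezoerisikegeza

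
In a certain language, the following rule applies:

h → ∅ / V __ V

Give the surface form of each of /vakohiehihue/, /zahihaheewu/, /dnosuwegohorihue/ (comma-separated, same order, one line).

/vakohiehihue/: /h/ occurs between vowels /o/ and /i/, so it deletes. /h/ occurs between vowels /e/ and /i/, so it deletes. /h/ occurs between vowels /i/ and /u/, so it deletes. → [vakoieiue].
/zahihaheewu/: /h/ occurs between vowels /a/ and /i/, so it deletes. /h/ occurs between vowels /i/ and /a/, so it deletes. /h/ occurs between vowels /a/ and /e/, so it deletes. → [zaiaeewu].
/dnosuwegohorihue/: /h/ occurs between vowels /o/ and /o/, so it deletes. /h/ occurs between vowels /i/ and /u/, so it deletes. → [dnosuwegooriue].

vakoieiue, zaiaeewu, dnosuwegooriue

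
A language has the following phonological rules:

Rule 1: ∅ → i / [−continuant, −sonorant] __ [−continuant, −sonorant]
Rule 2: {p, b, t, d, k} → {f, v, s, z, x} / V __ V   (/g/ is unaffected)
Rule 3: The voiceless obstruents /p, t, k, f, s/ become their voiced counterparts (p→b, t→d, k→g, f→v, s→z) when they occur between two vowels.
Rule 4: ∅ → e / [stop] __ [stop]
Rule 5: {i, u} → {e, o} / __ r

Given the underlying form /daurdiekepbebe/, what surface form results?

Rule 1 (stop-cluster i-epenthesis): /p/ and /b/ form a stop–stop cluster, so [i] is inserted between them. /daurdiekepbebe/ → daurdiekepibebe.
Rule 2 (intervocalic spirantization): /k/ is a stop between vowels /e/ and /e/, so it spirantizes to the fricative [x]. /p/ is a stop between vowels /e/ and /i/, so it spirantizes to the fricative [f]. /b/ is a stop between vowels /i/ and /e/, so it spirantizes to the fricative [v]. /b/ is a stop between vowels /e/ and /e/, so it spirantizes to the fricative [v]. /daurdiekepibebe/ → daurdiexefiveve.
Rule 3 (intervocalic voicing): /f/ is a voiceless obstruent between vowels /e/ and /i/, so it voices to [v]. /daurdiexefiveve/ → daurdiexeviveve.
Rule 4 (stop-cluster e-epenthesis): no segment meets the environment; /daurdiexeviveve/ is unchanged.
Rule 5 (pre-rhotic lowering): /u/ is a high vowel immediately before /r/, so it lowers to [o]. /daurdiexeviveve/ → daordiexeviveve.

daordiexeviveve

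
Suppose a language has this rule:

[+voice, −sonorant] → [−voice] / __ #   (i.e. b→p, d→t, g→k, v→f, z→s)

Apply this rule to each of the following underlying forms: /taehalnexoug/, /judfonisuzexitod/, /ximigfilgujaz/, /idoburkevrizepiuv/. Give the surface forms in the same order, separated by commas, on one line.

taehalnexouk, judfonisuzexitot, ximigfilgujas, idoburkevrizepiuf

/taehalnexoug/: /g/ is a voiced obstruent in word-final position, so it devoices to [k]. → [taehalnexouk].
/judfonisuzexitod/: /d/ is a voiced obstruent in word-final position, so it devoices to [t]. → [judfonisuzexitot].
/ximigfilgujaz/: /z/ is a voiced obstruent in word-final position, so it devoices to [s]. → [ximigfilgujas].
/idoburkevrizepiuv/: /v/ is a voiced obstruent in word-final position, so it devoices to [f]. → [idoburkevrizepiuf].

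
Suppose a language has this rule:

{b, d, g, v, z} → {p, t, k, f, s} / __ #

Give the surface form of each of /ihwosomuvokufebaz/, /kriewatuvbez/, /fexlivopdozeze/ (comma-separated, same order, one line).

ihwosomuvokufebas, kriewatuvbes, fexlivopdozeze

/ihwosomuvokufebaz/: /z/ is a voiced obstruent in word-final position, so it devoices to [s]. → [ihwosomuvokufebas].
/kriewatuvbez/: /z/ is a voiced obstruent in word-final position, so it devoices to [s]. → [kriewatuvbes].
/fexlivopdozeze/: the rule's environment is not met; surfaces unchanged as [fexlivopdozeze].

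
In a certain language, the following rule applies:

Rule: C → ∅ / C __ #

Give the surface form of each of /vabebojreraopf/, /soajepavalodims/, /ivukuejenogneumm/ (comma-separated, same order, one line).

/vabebojreraopf/: /f/ is the second consonant of a word-final cluster /pf/, so it deletes. → [vabebojreraop].
/soajepavalodims/: /s/ is the second consonant of a word-final cluster /ms/, so it deletes. → [soajepavalodim].
/ivukuejenogneumm/: /m/ is the second consonant of a word-final cluster /mm/, so it deletes. → [ivukuejenogneum].

vabebojreraop, soajepavalodim, ivukuejenogneum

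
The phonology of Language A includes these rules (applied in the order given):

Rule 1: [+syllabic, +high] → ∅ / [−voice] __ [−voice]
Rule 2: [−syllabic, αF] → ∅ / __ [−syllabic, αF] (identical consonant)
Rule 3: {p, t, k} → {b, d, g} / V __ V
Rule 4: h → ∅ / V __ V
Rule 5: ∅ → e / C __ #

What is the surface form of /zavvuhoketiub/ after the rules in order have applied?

zavuogediube

Rule 1 (high vowel syncope): no segment meets the environment; /zavvuhoketiub/ is unchanged.
Rule 2 (degemination): /vv/ is a geminate; the first /v/ deletes. /zavvuhoketiub/ → zavuhoketiub.
Rule 3 (intervocalic voicing): /k/ is a voiceless stop between vowels /o/ and /e/, so it voices to [g]. /t/ is a voiceless stop between vowels /e/ and /i/, so it voices to [d]. /zavuhoketiub/ → zavuhogediub.
Rule 4 (intervocalic h-deletion): /h/ occurs between vowels /u/ and /o/, so it deletes. /zavuhogediub/ → zavuogediub.
Rule 5 (final e-epenthesis): the form ends in the consonant /b/, so [e] is inserted word-finally. /zavuogediub/ → zavuogediube.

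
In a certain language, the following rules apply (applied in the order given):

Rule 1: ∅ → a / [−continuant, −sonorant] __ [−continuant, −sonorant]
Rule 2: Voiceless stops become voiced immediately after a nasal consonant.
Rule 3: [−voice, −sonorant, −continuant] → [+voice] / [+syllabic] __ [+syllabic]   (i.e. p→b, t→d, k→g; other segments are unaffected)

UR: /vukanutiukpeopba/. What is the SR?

vuganudiugabeobaba

Rule 1 (stop-cluster a-epenthesis): /k/ and /p/ form a stop–stop cluster, so [a] is inserted between them. /p/ and /b/ form a stop–stop cluster, so [a] is inserted between them. /vukanutiukpeopba/ → vukanutiukapeopaba.
Rule 2 (post-nasal voicing): no segment meets the environment; /vukanutiukapeopaba/ is unchanged.
Rule 3 (intervocalic voicing): /k/ is a voiceless stop between vowels /u/ and /a/, so it voices to [g]. /t/ is a voiceless stop between vowels /u/ and /i/, so it voices to [d]. /k/ is a voiceless stop between vowels /u/ and /a/, so it voices to [g]. /p/ is a voiceless stop between vowels /a/ and /e/, so it voices to [b]. /p/ is a voiceless stop between vowels /o/ and /a/, so it voices to [b]. /vukanutiukapeopaba/ → vuganudiugabeobaba.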